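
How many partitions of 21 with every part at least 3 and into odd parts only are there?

12

Enumerating:
21
15,3,3
13,5,3
11,7,3
11,5,5
9,9,3
9,7,5
9,3,3,3,3
7,7,7
7,5,3,3,3
5,5,5,3,3
3,3,3,3,3,3,3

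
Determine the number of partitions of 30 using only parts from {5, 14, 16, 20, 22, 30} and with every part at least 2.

Enumerating:
30
20 + 5 + 5
16 + 14
5 + 5 + 5 + 5 + 5 + 5

4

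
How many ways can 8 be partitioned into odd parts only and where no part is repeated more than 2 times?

3

The partitions of 8 that satisfy the conditions:
7+1
5+3
3+3+1+1
Counting gives 3.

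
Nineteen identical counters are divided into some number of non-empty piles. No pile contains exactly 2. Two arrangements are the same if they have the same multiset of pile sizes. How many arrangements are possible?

Direct enumeration gives 193 partitions.

193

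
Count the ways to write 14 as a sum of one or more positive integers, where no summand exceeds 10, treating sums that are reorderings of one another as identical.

Enumerating by decreasing first part gives 128 partitions in all.

128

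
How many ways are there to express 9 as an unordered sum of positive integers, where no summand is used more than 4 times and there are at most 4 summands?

The partitions of 9 that satisfy the conditions:
9
8, 1
7, 2
7, 1, 1
6, 3
6, 2, 1
6, 1, 1, 1
5, 4
5, 3, 1
5, 2, 2
5, 2, 1, 1
4, 4, 1
4, 3, 2
4, 3, 1, 1
4, 2, 2, 1
3, 3, 3
3, 3, 2, 1
3, 2, 2, 2

18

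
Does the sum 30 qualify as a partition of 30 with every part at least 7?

The parts sum to 30, and the condition 'every summand is at least 7' holds.

Yes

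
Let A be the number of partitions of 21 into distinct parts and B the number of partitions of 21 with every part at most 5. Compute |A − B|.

Partitions of 21 into distinct parts: 76.
Partitions of 21 with every part at most 5: 221.
|76 − 221| = 145.

145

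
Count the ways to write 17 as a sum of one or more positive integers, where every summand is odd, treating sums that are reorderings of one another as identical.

38

There are too many to list fully; the first 12 (by largest part) are:
17
1 + 1 + 15
1 + 3 + 13
1 + 1 + 1 + 1 + 13
1 + 5 + 11
3 + 3 + 11
1 + 1 + 1 + 3 + 11
1 + 1 + 1 + 1 + 1 + 1 + 11
1 + 7 + 9
3 + 5 + 9
1 + 1 + 1 + 5 + 9
1 + 1 + 3 + 3 + 9
…and 26 more, for 38 total.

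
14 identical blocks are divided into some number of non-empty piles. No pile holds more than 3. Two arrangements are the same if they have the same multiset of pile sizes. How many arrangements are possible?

24

The partitions of 14 that satisfy the conditions:
3,3,3,3,2
3,3,3,3,1,1
3,3,3,2,2,1
3,3,3,2,1,1,1
3,3,3,1,1,1,1,1
3,3,2,2,2,2
3,3,2,2,2,1,1
3,3,2,2,1,1,1,1
3,3,2,1,1,1,1,1,1
3,3,1,1,1,1,1,1,1,1
3,2,2,2,2,2,1
3,2,2,2,2,1,1,1
3,2,2,2,1,1,1,1,1
3,2,2,1,1,1,1,1,1,1
3,2,1,1,1,1,1,1,1,1,1
3,1,1,1,1,1,1,1,1,1,1,1
2,2,2,2,2,2,2
2,2,2,2,2,2,1,1
2,2,2,2,2,1,1,1,1
2,2,2,2,1,1,1,1,1,1
2,2,2,1,1,1,1,1,1,1,1
2,2,1,1,1,1,1,1,1,1,1,1
2,1,1,1,1,1,1,1,1,1,1,1,1
1,1,1,1,1,1,1,1,1,1,1,1,1,1
Counting gives 24.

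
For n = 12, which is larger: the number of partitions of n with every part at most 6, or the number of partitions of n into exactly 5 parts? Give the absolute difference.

45

Partitions of 12 with every part at most 6: 58.
Partitions of 12 into exactly 5 parts: 13.
|58 − 13| = 45.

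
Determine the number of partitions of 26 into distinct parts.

Systematic enumeration (by largest part, then next-largest, …) yields 165.

165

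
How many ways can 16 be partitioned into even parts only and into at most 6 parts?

20

They are:
16
14, 2
12, 4
12, 2, 2
10, 6
10, 4, 2
10, 2, 2, 2
8, 8
8, 6, 2
8, 4, 4
8, 4, 2, 2
8, 2, 2, 2, 2
6, 6, 4
6, 6, 2, 2
6, 4, 4, 2
6, 4, 2, 2, 2
6, 2, 2, 2, 2, 2
4, 4, 4, 4
4, 4, 4, 2, 2
4, 4, 2, 2, 2, 2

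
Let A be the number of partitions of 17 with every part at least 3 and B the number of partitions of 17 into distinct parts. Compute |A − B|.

Partitions of 17 with every part at least 3: 25.
Partitions of 17 into distinct parts: 38.
|25 − 38| = 13.

13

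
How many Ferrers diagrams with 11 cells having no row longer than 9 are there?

A partial list (first 12 by largest part):
9 + 2
9 + 1 + 1
8 + 3
8 + 2 + 1
8 + 1 + 1 + 1
7 + 4
7 + 3 + 1
7 + 2 + 2
7 + 2 + 1 + 1
7 + 1 + 1 + 1 + 1
6 + 5
6 + 4 + 1
…and 42 more, for 54 total.

54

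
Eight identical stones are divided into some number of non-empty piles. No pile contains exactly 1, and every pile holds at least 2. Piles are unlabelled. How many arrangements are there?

7

They are:
8
6+2
5+3
4+4
4+2+2
3+3+2
2+2+2+2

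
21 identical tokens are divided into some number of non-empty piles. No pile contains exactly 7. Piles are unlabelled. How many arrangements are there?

Systematic enumeration (by largest part, then next-largest, …) yields 657.

657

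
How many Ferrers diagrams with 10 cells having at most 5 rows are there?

30

There are too many to list fully; the first 12 (by largest part) are:
10
9,1
8,2
8,1,1
7,3
7,2,1
7,1,1,1
6,4
6,3,1
6,2,2
6,2,1,1
6,1,1,1,1
…and 18 more, for 30 total.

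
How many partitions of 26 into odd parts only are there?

165

Enumerating by decreasing first part gives 165 partitions in all.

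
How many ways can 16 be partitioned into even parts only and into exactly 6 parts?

2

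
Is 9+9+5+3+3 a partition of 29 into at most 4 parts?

No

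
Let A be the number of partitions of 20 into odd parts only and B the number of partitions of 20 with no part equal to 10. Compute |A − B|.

521

Partitions of 20 into odd parts only: 64.
Partitions of 20 with no part equal to 10: 585.
|64 − 585| = 521.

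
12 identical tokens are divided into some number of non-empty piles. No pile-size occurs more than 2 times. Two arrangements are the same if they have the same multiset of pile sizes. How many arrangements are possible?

There are too many to list fully; the first 12 (by largest part) are:
12
11 + 1
10 + 2
10 + 1 + 1
9 + 3
9 + 2 + 1
8 + 4
8 + 3 + 1
8 + 2 + 2
8 + 2 + 1 + 1
7 + 5
7 + 4 + 1
…and 24 more, for 36 total.

36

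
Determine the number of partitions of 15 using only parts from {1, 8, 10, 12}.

4

Enumerating:
12, 1, 1, 1
10, 1, 1, 1, 1, 1
8, 1, 1, 1, 1, 1, 1, 1
1, 1, 1, 1, 1, 1, 1, 1, 1, 1, 1, 1, 1, 1, 1
Counting gives 4.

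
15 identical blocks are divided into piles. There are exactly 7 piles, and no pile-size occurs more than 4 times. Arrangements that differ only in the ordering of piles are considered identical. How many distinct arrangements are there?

Listing the qualifying partitions of 15:
7+2+2+1+1+1+1
6+3+2+1+1+1+1
6+2+2+2+1+1+1
5+4+2+1+1+1+1
5+3+3+1+1+1+1
5+3+2+2+1+1+1
5+2+2+2+2+1+1
4+4+3+1+1+1+1
4+4+2+2+1+1+1
4+3+3+2+1+1+1
4+3+2+2+2+1+1
3+3+3+3+1+1+1
3+3+3+2+2+1+1
3+3+2+2+2+2+1

14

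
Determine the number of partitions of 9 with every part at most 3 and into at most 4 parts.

Listing the qualifying partitions of 9:
3, 3, 3
3, 3, 2, 1
3, 2, 2, 2
Counting gives 3.

3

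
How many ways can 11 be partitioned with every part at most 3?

16

Listing the qualifying partitions of 11:
2,3,3,3
1,1,3,3,3
1,2,2,3,3
1,1,1,2,3,3
1,1,1,1,1,3,3
2,2,2,2,3
1,1,2,2,2,3
1,1,1,1,2,2,3
1,1,1,1,1,1,2,3
1,1,1,1,1,1,1,1,3
1,2,2,2,2,2
1,1,1,2,2,2,2
1,1,1,1,1,2,2,2
1,1,1,1,1,1,1,2,2
1,1,1,1,1,1,1,1,1,2
1,1,1,1,1,1,1,1,1,1,1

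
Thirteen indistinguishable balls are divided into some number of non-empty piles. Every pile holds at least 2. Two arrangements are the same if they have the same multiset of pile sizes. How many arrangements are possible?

The partitions of 13 that satisfy the conditions:
13
2,11
3,10
4,9
2,2,9
5,8
2,3,8
6,7
2,4,7
3,3,7
2,2,2,7
2,5,6
3,4,6
2,2,3,6
3,5,5
4,4,5
2,2,4,5
2,3,3,5
2,2,2,2,5
2,3,4,4
3,3,3,4
2,2,2,3,4
2,2,3,3,3
2,2,2,2,2,3

24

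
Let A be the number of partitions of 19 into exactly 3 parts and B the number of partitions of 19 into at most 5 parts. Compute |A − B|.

Partitions of 19 into exactly 3 parts: 30.
Partitions of 19 into at most 5 parts: 164.
|30 − 164| = 134.

134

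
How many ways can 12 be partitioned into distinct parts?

The partitions of 12 that satisfy the conditions:
12
11+1
10+2
9+3
9+2+1
8+4
8+3+1
7+5
7+4+1
7+3+2
6+5+1
6+4+2
6+3+2+1
5+4+3
5+4+2+1

15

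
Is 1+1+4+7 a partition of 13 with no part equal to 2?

Yes

The parts sum to 13, and the condition 'no summand equals 2' holds.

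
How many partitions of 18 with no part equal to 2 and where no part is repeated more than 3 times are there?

90

A full systematic count gives 90.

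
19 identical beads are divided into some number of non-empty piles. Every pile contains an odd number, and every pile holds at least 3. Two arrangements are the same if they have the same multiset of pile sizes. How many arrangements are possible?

They are:
19
13 + 3 + 3
11 + 5 + 3
9 + 7 + 3
9 + 5 + 5
7 + 7 + 5
7 + 3 + 3 + 3 + 3
5 + 5 + 3 + 3 + 3
That's 8 in total.

8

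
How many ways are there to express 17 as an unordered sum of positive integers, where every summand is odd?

38

There are too many to list fully; the first 12 (by largest part) are:
17
15 + 1 + 1
13 + 3 + 1
13 + 1 + 1 + 1 + 1
11 + 5 + 1
11 + 3 + 3
11 + 3 + 1 + 1 + 1
11 + 1 + 1 + 1 + 1 + 1 + 1
9 + 7 + 1
9 + 5 + 3
9 + 5 + 1 + 1 + 1
9 + 3 + 3 + 1 + 1
…and 26 more, for 38 total.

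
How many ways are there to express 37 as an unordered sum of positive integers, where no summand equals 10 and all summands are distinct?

601

A full systematic count gives 601.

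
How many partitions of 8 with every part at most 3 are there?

Enumerating:
3, 3, 2
3, 3, 1, 1
3, 2, 2, 1
3, 2, 1, 1, 1
3, 1, 1, 1, 1, 1
2, 2, 2, 2
2, 2, 2, 1, 1
2, 2, 1, 1, 1, 1
2, 1, 1, 1, 1, 1, 1
1, 1, 1, 1, 1, 1, 1, 1
Counting gives 10.

10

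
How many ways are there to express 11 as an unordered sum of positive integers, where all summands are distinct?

12

They are:
11
10, 1
9, 2
8, 3
8, 2, 1
7, 4
7, 3, 1
6, 5
6, 4, 1
6, 3, 2
5, 4, 2
5, 3, 2, 1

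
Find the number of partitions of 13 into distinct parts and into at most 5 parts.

The partitions of 13 that satisfy the conditions:
13
1 + 12
2 + 11
3 + 10
1 + 2 + 10
4 + 9
1 + 3 + 9
5 + 8
1 + 4 + 8
2 + 3 + 8
6 + 7
1 + 5 + 7
2 + 4 + 7
1 + 2 + 3 + 7
2 + 5 + 6
3 + 4 + 6
1 + 2 + 4 + 6
1 + 3 + 4 + 5

18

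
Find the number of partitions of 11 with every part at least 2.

Enumerating:
11
9,2
8,3
7,4
7,2,2
6,5
6,3,2
5,4,2
5,3,3
5,2,2,2
4,4,3
4,3,2,2
3,3,3,2
3,2,2,2,2

14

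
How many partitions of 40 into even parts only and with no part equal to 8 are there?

396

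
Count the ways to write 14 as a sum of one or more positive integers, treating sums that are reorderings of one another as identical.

Enumerating by decreasing first part gives 135 partitions in all.

135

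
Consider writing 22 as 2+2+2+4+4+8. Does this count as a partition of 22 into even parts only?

Yes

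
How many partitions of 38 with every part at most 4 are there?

551

Enumerating by decreasing first part gives 551 partitions in all.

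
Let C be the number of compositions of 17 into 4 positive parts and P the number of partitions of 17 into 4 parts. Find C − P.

521

Ordered (compositions into 4 parts): C(16,3) = 560.
Partitions of 17 into exactly 4 parts: 39.
Difference: 560 − 39 = 521.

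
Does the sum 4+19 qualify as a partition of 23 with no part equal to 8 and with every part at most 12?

No

The parts sum to 23, and the condition 'no summand exceeds 12' is violated.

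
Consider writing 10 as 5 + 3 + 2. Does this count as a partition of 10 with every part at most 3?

No

The parts sum to 10, and the condition 'no summand exceeds 3' is violated.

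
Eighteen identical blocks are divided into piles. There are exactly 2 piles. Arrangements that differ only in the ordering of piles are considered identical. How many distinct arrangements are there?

9

The partitions of 18 that satisfy the conditions:
1 + 17
2 + 16
3 + 15
4 + 14
5 + 13
6 + 12
7 + 11
8 + 10
9 + 9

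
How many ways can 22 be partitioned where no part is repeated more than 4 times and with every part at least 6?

11

They are:
22
16+6
15+7
14+8
13+9
12+10
11+11
10+6+6
9+7+6
8+8+6
8+7+7
Counting gives 11.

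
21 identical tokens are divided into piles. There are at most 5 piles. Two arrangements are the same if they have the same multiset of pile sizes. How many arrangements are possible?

Direct enumeration gives 221 partitions.

221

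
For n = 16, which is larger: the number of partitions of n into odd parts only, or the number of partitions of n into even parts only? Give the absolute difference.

Partitions of 16 into odd parts only: 32.
Partitions of 16 into even parts only: 22.
|32 − 22| = 10.

10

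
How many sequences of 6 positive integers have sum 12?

Equivalently, choose which 5 of the 11 gaps become plus signs: C(11,5) = 462.

462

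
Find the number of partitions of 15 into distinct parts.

27

There are too many to list fully; the first 12 (by largest part) are:
15
14+1
13+2
12+3
12+2+1
11+4
11+3+1
10+5
10+4+1
10+3+2
9+6
9+5+1
…and 15 more, for 27 total.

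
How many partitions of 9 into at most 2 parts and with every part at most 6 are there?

They are:
6 + 3
5 + 4

2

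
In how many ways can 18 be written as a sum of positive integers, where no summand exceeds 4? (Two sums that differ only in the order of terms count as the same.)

Counting exhaustively, 84 partitions satisfy the conditions.

84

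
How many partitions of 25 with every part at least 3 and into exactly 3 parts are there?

A partial list (first 12 by largest part):
3 + 3 + 19
3 + 4 + 18
3 + 5 + 17
4 + 4 + 17
3 + 6 + 16
4 + 5 + 16
3 + 7 + 15
4 + 6 + 15
5 + 5 + 15
3 + 8 + 14
4 + 7 + 14
5 + 6 + 14
…and 18 more, for 30 total.

30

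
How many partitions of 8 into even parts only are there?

5

The partitions of 8 that satisfy the conditions:
8
6+2
4+4
4+2+2
2+2+2+2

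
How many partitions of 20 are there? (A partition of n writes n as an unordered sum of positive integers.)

627

Direct enumeration gives 627 partitions.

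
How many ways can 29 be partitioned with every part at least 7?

The partitions of 29 that satisfy the conditions:
29
22+7
21+8
20+9
19+10
18+11
17+12
16+13
15+14
15+7+7
14+8+7
13+9+7
13+8+8
12+10+7
12+9+8
11+11+7
11+10+8
11+9+9
10+10+9
8+7+7+7

20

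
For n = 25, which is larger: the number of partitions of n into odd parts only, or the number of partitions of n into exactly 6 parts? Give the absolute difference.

Partitions of 25 into odd parts only: 142.
Partitions of 25 into exactly 6 parts: 235.
|142 − 235| = 93.

93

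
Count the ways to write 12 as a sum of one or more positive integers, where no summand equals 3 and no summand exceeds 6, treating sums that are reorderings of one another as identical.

32

There are too many to list fully; the first 12 (by largest part) are:
6, 6
6, 5, 1
6, 4, 2
6, 4, 1, 1
6, 2, 2, 2
6, 2, 2, 1, 1
6, 2, 1, 1, 1, 1
6, 1, 1, 1, 1, 1, 1
5, 5, 2
5, 5, 1, 1
5, 4, 2, 1
5, 4, 1, 1, 1
…and 20 more, for 32 total.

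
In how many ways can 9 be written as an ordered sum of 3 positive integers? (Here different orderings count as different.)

Place 2 bars in the 8 internal gaps of a row of 9 dots: C(8,2) = 28.

28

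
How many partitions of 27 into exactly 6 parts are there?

There are 331 such partitions.

331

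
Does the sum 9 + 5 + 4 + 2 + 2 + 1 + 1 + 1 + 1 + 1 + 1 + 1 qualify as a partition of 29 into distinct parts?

The parts sum to 29, and the condition 'all summands are distinct' is violated.

No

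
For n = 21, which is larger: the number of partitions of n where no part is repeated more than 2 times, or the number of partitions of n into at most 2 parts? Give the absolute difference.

232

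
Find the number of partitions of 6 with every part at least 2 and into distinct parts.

2

Enumerating:
6
2+4
Counting gives 2.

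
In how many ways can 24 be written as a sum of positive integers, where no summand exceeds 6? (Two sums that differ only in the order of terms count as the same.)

A full systematic count gives 532.

532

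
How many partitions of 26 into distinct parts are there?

165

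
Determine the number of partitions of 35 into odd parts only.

There are 585 such partitions.

585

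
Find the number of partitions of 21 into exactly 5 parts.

Direct enumeration gives 101 partitions.

101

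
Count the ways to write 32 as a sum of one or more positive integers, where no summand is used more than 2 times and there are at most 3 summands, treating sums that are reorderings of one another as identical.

102

There are 102 such partitions.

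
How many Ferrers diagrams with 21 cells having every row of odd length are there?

76

Systematic enumeration (by largest part, then next-largest, …) yields 76.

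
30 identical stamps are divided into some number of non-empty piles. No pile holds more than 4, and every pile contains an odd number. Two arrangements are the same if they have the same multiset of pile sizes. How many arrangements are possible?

11

They are:
3+3+3+3+3+3+3+3+3+3
3+3+3+3+3+3+3+3+3+1+1+1
3+3+3+3+3+3+3+3+1+1+1+1+1+1
3+3+3+3+3+3+3+1+1+1+1+1+1+1+1+1
3+3+3+3+3+3+1+1+1+1+1+1+1+1+1+1+1+1
3+3+3+3+3+1+1+1+1+1+1+1+1+1+1+1+1+1+1+1
3+3+3+3+1+1+1+1+1+1+1+1+1+1+1+1+1+1+1+1+1+1
3+3+3+1+1+1+1+1+1+1+1+1+1+1+1+1+1+1+1+1+1+1+1+1
3+3+1+1+1+1+1+1+1+1+1+1+1+1+1+1+1+1+1+1+1+1+1+1+1+1
3+1+1+1+1+1+1+1+1+1+1+1+1+1+1+1+1+1+1+1+1+1+1+1+1+1+1+1
1+1+1+1+1+1+1+1+1+1+1+1+1+1+1+1+1+1+1+1+1+1+1+1+1+1+1+1+1+1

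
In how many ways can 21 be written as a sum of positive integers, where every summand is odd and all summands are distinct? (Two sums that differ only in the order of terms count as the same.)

Listing the qualifying partitions of 21:
21
17+3+1
15+5+1
13+7+1
13+5+3
11+9+1
11+7+3
9+7+5

8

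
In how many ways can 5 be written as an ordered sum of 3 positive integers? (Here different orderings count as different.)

By stars and bars with positive parts, the count is C(4,2) = 6.

6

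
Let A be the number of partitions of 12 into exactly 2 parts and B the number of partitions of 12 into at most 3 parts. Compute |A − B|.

13

Partitions of 12 into exactly 2 parts: 6.
Partitions of 12 into at most 3 parts: 19.
|6 − 19| = 13.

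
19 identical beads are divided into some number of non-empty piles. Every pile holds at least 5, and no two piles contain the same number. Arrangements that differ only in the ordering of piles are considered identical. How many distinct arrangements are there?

Listing the qualifying partitions of 19:
19
5 + 14
6 + 13
7 + 12
8 + 11
9 + 10
5 + 6 + 8

7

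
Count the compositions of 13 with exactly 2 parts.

By stars and bars with positive parts, the count is C(12,1) = 12.

12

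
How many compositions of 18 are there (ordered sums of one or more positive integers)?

131072

Each of the 17 gaps between 18 units is either a break or not: 2^17 = 131072.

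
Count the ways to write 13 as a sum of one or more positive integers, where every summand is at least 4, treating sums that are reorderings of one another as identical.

Listing the qualifying partitions of 13:
13
4, 9
5, 8
6, 7
4, 4, 5
That's 5 in total.

5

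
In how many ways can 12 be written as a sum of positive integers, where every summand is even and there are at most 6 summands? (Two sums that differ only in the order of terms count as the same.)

They are:
12
10,2
8,4
8,2,2
6,6
6,4,2
6,2,2,2
4,4,4
4,4,2,2
4,2,2,2,2
2,2,2,2,2,2
Counting gives 11.

11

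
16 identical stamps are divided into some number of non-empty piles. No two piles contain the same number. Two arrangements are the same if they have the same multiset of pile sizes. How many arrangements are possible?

A partial list (first 12 by largest part):
16
1,15
2,14
3,13
1,2,13
4,12
1,3,12
5,11
1,4,11
2,3,11
6,10
1,5,10
…and 20 more, for 32 total.

32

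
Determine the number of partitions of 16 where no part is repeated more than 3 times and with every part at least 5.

6

They are:
16
11+5
10+6
9+7
8+8
6+5+5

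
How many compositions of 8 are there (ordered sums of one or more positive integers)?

Each of the 7 gaps between 8 units is either a break or not: 2^7 = 128.

128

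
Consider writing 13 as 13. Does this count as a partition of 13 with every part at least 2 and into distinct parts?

Yes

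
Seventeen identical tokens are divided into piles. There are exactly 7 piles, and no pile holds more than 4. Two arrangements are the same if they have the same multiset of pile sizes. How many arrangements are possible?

The partitions of 17 that satisfy the conditions:
4, 4, 4, 2, 1, 1, 1
4, 4, 3, 3, 1, 1, 1
4, 4, 3, 2, 2, 1, 1
4, 4, 2, 2, 2, 2, 1
4, 3, 3, 3, 2, 1, 1
4, 3, 3, 2, 2, 2, 1
4, 3, 2, 2, 2, 2, 2
3, 3, 3, 3, 3, 1, 1
3, 3, 3, 3, 2, 2, 1
3, 3, 3, 2, 2, 2, 2

10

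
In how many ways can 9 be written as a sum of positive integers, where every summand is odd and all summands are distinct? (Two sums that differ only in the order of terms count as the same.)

2

Listing the qualifying partitions of 9:
9
1,3,5
That's 2 in total.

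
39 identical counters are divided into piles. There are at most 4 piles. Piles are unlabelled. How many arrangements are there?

Systematic enumeration (by largest part, then next-largest, …) yields 588.

588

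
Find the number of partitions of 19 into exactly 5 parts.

There are too many to list fully; the first 12 (by largest part) are:
15+1+1+1+1
14+2+1+1+1
13+3+1+1+1
13+2+2+1+1
12+4+1+1+1
12+3+2+1+1
12+2+2+2+1
11+5+1+1+1
11+4+2+1+1
11+3+3+1+1
11+3+2+2+1
11+2+2+2+2
…and 58 more, for 70 total.

70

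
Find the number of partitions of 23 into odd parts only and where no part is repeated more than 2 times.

A partial list (first 12 by largest part):
23
21, 1, 1
19, 3, 1
17, 5, 1
17, 3, 3
15, 7, 1
15, 5, 3
15, 3, 3, 1, 1
13, 9, 1
13, 7, 3
13, 5, 5
13, 5, 3, 1, 1
…and 14 more, for 26 total.

26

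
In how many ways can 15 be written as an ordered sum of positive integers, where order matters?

16384

Each of the 14 gaps between 15 units is either a break or not: 2^14 = 16384.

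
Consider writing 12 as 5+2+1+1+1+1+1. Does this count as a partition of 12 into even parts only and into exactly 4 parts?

No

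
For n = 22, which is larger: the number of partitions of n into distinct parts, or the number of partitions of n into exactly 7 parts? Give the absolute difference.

42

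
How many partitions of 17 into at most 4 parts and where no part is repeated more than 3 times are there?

Counting exhaustively, 72 partitions satisfy the conditions.

72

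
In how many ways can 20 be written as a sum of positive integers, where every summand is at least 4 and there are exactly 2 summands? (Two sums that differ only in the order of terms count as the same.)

7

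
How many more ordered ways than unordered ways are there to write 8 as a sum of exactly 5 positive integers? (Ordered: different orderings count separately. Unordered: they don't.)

Ordered (compositions into 5 parts): C(7,4) = 35.
Unordered (partitions into 5 parts): 3.
Difference: 35 − 3 = 32.

32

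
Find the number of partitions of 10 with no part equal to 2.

20

Listing the qualifying partitions of 10:
10
9, 1
8, 1, 1
7, 3
7, 1, 1, 1
6, 4
6, 3, 1
6, 1, 1, 1, 1
5, 5
5, 4, 1
5, 3, 1, 1
5, 1, 1, 1, 1, 1
4, 4, 1, 1
4, 3, 3
4, 3, 1, 1, 1
4, 1, 1, 1, 1, 1, 1
3, 3, 3, 1
3, 3, 1, 1, 1, 1
3, 1, 1, 1, 1, 1, 1, 1
1, 1, 1, 1, 1, 1, 1, 1, 1, 1
Counting gives 20.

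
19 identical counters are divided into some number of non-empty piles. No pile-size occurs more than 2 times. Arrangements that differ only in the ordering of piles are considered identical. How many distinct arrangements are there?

Enumerating by decreasing first part gives 163 partitions in all.

163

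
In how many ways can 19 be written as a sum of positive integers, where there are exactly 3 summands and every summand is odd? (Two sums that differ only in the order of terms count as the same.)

Listing the qualifying partitions of 19:
17, 1, 1
15, 3, 1
13, 5, 1
13, 3, 3
11, 7, 1
11, 5, 3
9, 9, 1
9, 7, 3
9, 5, 5
7, 7, 5

10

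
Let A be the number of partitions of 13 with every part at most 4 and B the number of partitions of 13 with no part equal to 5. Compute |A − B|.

40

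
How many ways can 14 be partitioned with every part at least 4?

They are:
14
10, 4
9, 5
8, 6
7, 7
6, 4, 4
5, 5, 4
Counting gives 7.

7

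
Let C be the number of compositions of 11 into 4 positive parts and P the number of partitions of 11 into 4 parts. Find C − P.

109

Compositions: C(10,3) = 120.
Partitions of 11 into exactly 4 parts: 11.
Difference: 120 − 11 = 109.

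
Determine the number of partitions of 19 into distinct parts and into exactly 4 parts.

The partitions of 19 that satisfy the conditions:
1 + 2 + 3 + 13
1 + 2 + 4 + 12
1 + 2 + 5 + 11
1 + 3 + 4 + 11
1 + 2 + 6 + 10
1 + 3 + 5 + 10
2 + 3 + 4 + 10
1 + 2 + 7 + 9
1 + 3 + 6 + 9
1 + 4 + 5 + 9
2 + 3 + 5 + 9
1 + 3 + 7 + 8
1 + 4 + 6 + 8
2 + 3 + 6 + 8
2 + 4 + 5 + 8
1 + 5 + 6 + 7
2 + 4 + 6 + 7
3 + 4 + 5 + 7
That's 18 in total.

18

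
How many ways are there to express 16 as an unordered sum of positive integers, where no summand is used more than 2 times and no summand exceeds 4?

The partitions of 16 that satisfy the conditions:
4, 4, 3, 3, 2
4, 4, 3, 3, 1, 1
4, 4, 3, 2, 2, 1
4, 3, 3, 2, 2, 1, 1

4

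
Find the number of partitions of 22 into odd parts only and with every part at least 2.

They are:
19 + 3
17 + 5
15 + 7
13 + 9
13 + 3 + 3 + 3
11 + 11
11 + 5 + 3 + 3
9 + 7 + 3 + 3
9 + 5 + 5 + 3
7 + 7 + 5 + 3
7 + 5 + 5 + 5
7 + 3 + 3 + 3 + 3 + 3
5 + 5 + 3 + 3 + 3 + 3
That's 13 in total.

13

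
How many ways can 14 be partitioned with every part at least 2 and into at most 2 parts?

7

They are:
14
12+2
11+3
10+4
9+5
8+6
7+7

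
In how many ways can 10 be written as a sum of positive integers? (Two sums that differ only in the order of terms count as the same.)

42

There are too many to list fully; the first 12 (by largest part) are:
10
9 + 1
8 + 2
8 + 1 + 1
7 + 3
7 + 2 + 1
7 + 1 + 1 + 1
6 + 4
6 + 3 + 1
6 + 2 + 2
6 + 2 + 1 + 1
6 + 1 + 1 + 1 + 1
…and 30 more, for 42 total.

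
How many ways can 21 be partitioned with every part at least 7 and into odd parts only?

2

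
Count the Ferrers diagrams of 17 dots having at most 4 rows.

72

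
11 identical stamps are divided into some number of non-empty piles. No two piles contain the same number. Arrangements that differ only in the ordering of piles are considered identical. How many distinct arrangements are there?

12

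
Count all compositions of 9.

256

There are 8 gaps and each independently is a cut or not, giving 2^8 = 256.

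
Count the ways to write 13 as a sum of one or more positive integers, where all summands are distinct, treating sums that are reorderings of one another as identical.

Listing the qualifying partitions of 13:
13
12+1
11+2
10+3
10+2+1
9+4
9+3+1
8+5
8+4+1
8+3+2
7+6
7+5+1
7+4+2
7+3+2+1
6+5+2
6+4+3
6+4+2+1
5+4+3+1

18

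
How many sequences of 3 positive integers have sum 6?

10

Place 2 bars in the 5 internal gaps of a row of 6 dots: C(5,2) = 10.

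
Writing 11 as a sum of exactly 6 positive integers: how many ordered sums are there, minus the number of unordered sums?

245

Ordered (compositions into 6 parts): C(10,5) = 252.
Partitions of 11 into exactly 6 parts: 7.
Difference: 252 − 7 = 245.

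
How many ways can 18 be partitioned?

385

Direct enumeration gives 385 partitions.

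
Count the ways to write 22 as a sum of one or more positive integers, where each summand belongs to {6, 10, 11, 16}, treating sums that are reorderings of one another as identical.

The partitions of 22 that satisfy the conditions:
6,16
11,11
6,6,10
Counting gives 3.

3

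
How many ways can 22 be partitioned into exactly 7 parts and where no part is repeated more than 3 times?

77

Systematic enumeration (by largest part, then next-largest, …) yields 77.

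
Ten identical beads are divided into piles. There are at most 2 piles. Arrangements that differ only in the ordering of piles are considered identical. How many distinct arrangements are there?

The partitions of 10 that satisfy the conditions:
10
9+1
8+2
7+3
6+4
5+5

6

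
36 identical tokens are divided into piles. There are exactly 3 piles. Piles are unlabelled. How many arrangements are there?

108

A full systematic count gives 108.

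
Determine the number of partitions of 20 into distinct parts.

A partial list (first 12 by largest part):
20
19,1
18,2
17,3
17,2,1
16,4
16,3,1
15,5
15,4,1
15,3,2
14,6
14,5,1
…and 52 more, for 64 total.

64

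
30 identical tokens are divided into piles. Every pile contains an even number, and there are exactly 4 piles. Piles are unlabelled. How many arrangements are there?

27

There are too many to list fully; the first 12 (by largest part) are:
24,2,2,2
22,4,2,2
20,6,2,2
20,4,4,2
18,8,2,2
18,6,4,2
18,4,4,4
16,10,2,2
16,8,4,2
16,6,6,2
16,6,4,4
14,12,2,2
…and 15 more, for 27 total.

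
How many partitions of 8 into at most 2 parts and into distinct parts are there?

4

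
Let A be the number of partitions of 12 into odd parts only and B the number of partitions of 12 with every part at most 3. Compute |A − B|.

Partitions of 12 into odd parts only: 15.
Partitions of 12 with every part at most 3: 19.
|15 − 19| = 4.

4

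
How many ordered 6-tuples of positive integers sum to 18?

Place 5 bars in the 17 internal gaps of a row of 18 dots: C(17,5) = 6188.

6188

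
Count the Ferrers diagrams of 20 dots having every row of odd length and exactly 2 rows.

5

They are:
19 + 1
17 + 3
15 + 5
13 + 7
11 + 9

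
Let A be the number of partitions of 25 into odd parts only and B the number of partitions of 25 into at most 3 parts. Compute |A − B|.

77

Partitions of 25 into odd parts only: 142.
Partitions of 25 into at most 3 parts: 65.
|142 − 65| = 77.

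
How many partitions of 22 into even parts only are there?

56

A partial list (first 12 by largest part):
22
2+20
4+18
2+2+18
6+16
2+4+16
2+2+2+16
8+14
2+6+14
4+4+14
2+2+4+14
2+2+2+2+14
…and 44 more, for 56 total.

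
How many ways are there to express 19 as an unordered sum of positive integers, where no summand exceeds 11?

445

Counting exhaustively, 445 partitions satisfy the conditions.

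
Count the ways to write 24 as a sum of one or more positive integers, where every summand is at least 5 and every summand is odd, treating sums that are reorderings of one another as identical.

Listing the qualifying partitions of 24:
19 + 5
17 + 7
15 + 9
13 + 11
9 + 5 + 5 + 5
7 + 7 + 5 + 5

6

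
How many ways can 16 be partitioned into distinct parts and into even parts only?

Listing the qualifying partitions of 16:
16
14,2
12,4
10,6
10,4,2
8,6,2

6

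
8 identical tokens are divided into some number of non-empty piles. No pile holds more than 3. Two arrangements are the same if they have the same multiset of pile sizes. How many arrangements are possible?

10

Enumerating:
2 + 3 + 3
1 + 1 + 3 + 3
1 + 2 + 2 + 3
1 + 1 + 1 + 2 + 3
1 + 1 + 1 + 1 + 1 + 3
2 + 2 + 2 + 2
1 + 1 + 2 + 2 + 2
1 + 1 + 1 + 1 + 2 + 2
1 + 1 + 1 + 1 + 1 + 1 + 2
1 + 1 + 1 + 1 + 1 + 1 + 1 + 1
That's 10 in total.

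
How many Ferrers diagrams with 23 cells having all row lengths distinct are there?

104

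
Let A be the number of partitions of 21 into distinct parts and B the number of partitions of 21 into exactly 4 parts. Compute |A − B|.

4

Partitions of 21 into distinct parts: 76.
Partitions of 21 into exactly 4 parts: 72.
|76 − 72| = 4.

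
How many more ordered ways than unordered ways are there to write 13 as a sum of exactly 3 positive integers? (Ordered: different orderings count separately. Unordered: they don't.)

Compositions: C(12,2) = 66.
Partitions of 13 into exactly 3 parts: 14.
Difference: 66 − 14 = 52.

52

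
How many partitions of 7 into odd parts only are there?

The partitions of 7 that satisfy the conditions:
7
1, 1, 5
1, 3, 3
1, 1, 1, 1, 3
1, 1, 1, 1, 1, 1, 1

5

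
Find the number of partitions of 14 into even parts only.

15

Listing the qualifying partitions of 14:
14
12,2
10,4
10,2,2
8,6
8,4,2
8,2,2,2
6,6,2
6,4,4
6,4,2,2
6,2,2,2,2
4,4,4,2
4,4,2,2,2
4,2,2,2,2,2
2,2,2,2,2,2,2
That's 15 in total.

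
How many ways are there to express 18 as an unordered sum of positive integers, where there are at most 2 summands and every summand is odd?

5

Enumerating:
17,1
15,3
13,5
11,7
9,9
That's 5 in total.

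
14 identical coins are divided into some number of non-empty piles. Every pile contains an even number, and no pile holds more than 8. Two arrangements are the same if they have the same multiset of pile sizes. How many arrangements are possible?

They are:
6+8
2+4+8
2+2+2+8
2+6+6
4+4+6
2+2+4+6
2+2+2+2+6
2+4+4+4
2+2+2+4+4
2+2+2+2+2+4
2+2+2+2+2+2+2
That's 11 in total.

11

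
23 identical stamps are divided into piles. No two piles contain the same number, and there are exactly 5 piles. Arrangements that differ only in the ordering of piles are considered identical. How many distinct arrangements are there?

The partitions of 23 that satisfy the conditions:
1+2+3+4+13
1+2+3+5+12
1+2+3+6+11
1+2+4+5+11
1+2+3+7+10
1+2+4+6+10
1+3+4+5+10
1+2+3+8+9
1+2+4+7+9
1+2+5+6+9
1+3+4+6+9
2+3+4+5+9
1+2+5+7+8
1+3+4+7+8
1+3+5+6+8
2+3+4+6+8
1+4+5+6+7
2+3+5+6+7
Counting gives 18.

18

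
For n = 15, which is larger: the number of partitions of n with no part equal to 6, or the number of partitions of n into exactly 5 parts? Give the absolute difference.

Partitions of 15 with no part equal to 6: 146.
Partitions of 15 into exactly 5 parts: 30.
|146 − 30| = 116.

116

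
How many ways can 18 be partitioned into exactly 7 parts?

There are too many to list fully; the first 12 (by largest part) are:
12+1+1+1+1+1+1
11+2+1+1+1+1+1
10+3+1+1+1+1+1
10+2+2+1+1+1+1
9+4+1+1+1+1+1
9+3+2+1+1+1+1
9+2+2+2+1+1+1
8+5+1+1+1+1+1
8+4+2+1+1+1+1
8+3+3+1+1+1+1
8+3+2+2+1+1+1
8+2+2+2+2+1+1
…and 37 more, for 49 total.

49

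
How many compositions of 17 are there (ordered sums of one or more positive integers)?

65536

The number of compositions of n is 2^(n−1); here 2^16 = 65536.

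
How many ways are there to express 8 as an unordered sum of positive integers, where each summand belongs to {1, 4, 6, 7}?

5

Enumerating:
7+1
6+1+1
4+4
4+1+1+1+1
1+1+1+1+1+1+1+1
Counting gives 5.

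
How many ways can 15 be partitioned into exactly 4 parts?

There are too many to list fully; the first 12 (by largest part) are:
1+1+1+12
1+1+2+11
1+1+3+10
1+2+2+10
1+1+4+9
1+2+3+9
2+2+2+9
1+1+5+8
1+2+4+8
1+3+3+8
2+2+3+8
1+1+6+7
…and 15 more, for 27 total.

27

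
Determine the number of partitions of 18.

385

There are 385 such partitions.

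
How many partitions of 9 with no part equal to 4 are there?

23

The partitions of 9 that satisfy the conditions:
9
8+1
7+2
7+1+1
6+3
6+2+1
6+1+1+1
5+3+1
5+2+2
5+2+1+1
5+1+1+1+1
3+3+3
3+3+2+1
3+3+1+1+1
3+2+2+2
3+2+2+1+1
3+2+1+1+1+1
3+1+1+1+1+1+1
2+2+2+2+1
2+2+2+1+1+1
2+2+1+1+1+1+1
2+1+1+1+1+1+1+1
1+1+1+1+1+1+1+1+1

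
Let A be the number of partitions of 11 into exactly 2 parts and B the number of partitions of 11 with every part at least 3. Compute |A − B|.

1

Partitions of 11 into exactly 2 parts: 5.
Partitions of 11 with every part at least 3: 6.
|5 − 6| = 1.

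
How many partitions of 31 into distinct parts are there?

Direct enumeration gives 340 partitions.

340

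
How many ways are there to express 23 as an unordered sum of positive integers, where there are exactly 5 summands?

141

A full systematic count gives 141.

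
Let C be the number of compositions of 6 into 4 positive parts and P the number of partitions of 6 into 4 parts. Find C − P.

Compositions: C(5,3) = 10.
Unordered (partitions into 4 parts): 2.
Difference: 10 − 2 = 8.

8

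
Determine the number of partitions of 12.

A full systematic count gives 77.

77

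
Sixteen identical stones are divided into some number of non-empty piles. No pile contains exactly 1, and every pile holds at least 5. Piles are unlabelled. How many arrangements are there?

6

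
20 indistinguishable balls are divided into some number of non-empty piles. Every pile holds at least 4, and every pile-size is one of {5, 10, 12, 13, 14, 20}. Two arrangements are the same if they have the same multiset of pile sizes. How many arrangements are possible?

Enumerating:
20
10, 10
5, 5, 10
5, 5, 5, 5

4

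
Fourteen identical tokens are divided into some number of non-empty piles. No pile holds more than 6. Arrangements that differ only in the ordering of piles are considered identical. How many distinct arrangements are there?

90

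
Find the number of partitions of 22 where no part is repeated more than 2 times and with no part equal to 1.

Systematic enumeration (by largest part, then next-largest, …) yields 119.

119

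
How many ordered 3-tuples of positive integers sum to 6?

10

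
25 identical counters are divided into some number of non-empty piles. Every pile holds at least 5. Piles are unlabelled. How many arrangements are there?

30

A partial list (first 12 by largest part):
25
20, 5
19, 6
18, 7
17, 8
16, 9
15, 10
15, 5, 5
14, 11
14, 6, 5
13, 12
13, 7, 5
…and 18 more, for 30 total.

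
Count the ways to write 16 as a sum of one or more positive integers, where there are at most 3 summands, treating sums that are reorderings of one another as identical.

30

A partial list (first 12 by largest part):
16
15,1
14,2
14,1,1
13,3
13,2,1
12,4
12,3,1
12,2,2
11,5
11,4,1
11,3,2
…and 18 more, for 30 total.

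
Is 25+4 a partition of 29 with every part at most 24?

The parts sum to 29, and the condition 'no summand exceeds 24' is violated.

No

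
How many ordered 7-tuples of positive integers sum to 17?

8008

A composition of 17 into 7 positive parts is chosen by placing 6 dividers among the 16 gaps between 17 units: C(16,6) = 8008.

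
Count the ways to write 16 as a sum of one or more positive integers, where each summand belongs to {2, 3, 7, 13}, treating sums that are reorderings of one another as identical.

7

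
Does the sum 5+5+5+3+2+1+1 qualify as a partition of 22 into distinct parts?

No

The parts sum to 22, and the condition 'all summands are distinct' is violated.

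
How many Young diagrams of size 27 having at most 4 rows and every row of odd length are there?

20

The partitions of 27 that satisfy the conditions:
27
25+1+1
23+3+1
21+5+1
21+3+3
19+7+1
19+5+3
17+9+1
17+7+3
17+5+5
15+11+1
15+9+3
15+7+5
13+13+1
13+11+3
13+9+5
13+7+7
11+11+5
11+9+7
9+9+9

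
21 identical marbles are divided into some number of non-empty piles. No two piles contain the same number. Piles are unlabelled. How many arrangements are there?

76

Counting exhaustively, 76 partitions satisfy the conditions.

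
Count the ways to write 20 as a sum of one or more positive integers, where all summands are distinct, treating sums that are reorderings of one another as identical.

A partial list (first 12 by largest part):
20
19+1
18+2
17+3
17+2+1
16+4
16+3+1
15+5
15+4+1
15+3+2
14+6
14+5+1
…and 52 more, for 64 total.

64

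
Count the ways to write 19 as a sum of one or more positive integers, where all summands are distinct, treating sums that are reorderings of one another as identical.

54

A partial list (first 12 by largest part):
19
18+1
17+2
16+3
16+2+1
15+4
15+3+1
14+5
14+4+1
14+3+2
13+6
13+5+1
…and 42 more, for 54 total.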